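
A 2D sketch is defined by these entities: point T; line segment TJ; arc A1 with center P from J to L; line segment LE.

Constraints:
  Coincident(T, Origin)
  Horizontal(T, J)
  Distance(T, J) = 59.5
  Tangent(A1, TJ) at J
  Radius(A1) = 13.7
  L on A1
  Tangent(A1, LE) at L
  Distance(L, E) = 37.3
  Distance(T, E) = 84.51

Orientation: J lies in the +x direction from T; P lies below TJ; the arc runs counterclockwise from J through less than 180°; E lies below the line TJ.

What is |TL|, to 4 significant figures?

51.77

Checks: |PL| = 13.70 ✓; ∠(PL, LE) = 90.00° ✓; |LE| = 37.30 ✓; |TE| = 84.51 ✓.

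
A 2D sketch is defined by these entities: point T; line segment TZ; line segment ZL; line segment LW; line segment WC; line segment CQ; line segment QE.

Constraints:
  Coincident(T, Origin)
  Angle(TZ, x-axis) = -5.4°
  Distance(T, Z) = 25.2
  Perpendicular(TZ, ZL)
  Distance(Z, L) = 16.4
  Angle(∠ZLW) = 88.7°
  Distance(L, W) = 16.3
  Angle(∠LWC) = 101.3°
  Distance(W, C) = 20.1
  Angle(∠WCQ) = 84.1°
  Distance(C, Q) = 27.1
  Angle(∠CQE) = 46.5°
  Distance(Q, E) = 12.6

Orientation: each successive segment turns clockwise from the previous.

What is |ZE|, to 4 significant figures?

4.104

T is at the origin; TZ runs at -5.4° with length 25.2, so Z = (25.09, -2.372). TZ ⟂ ZL, so ZL runs at -95.40°; with |ZL| = 16.4, L = (23.54, -18.70). ∠ZLW = 88.7° gives LW at 173.3° from the x-axis; with |LW| = 16.3, W = (7.356, -16.80). ∠LWC = 101.3° gives WC at 94.60° from the x-axis; with |WC| = 20.1, C = (5.744, 3.238). ∠WCQ = 84.1° gives CQ at -1.300° from the x-axis; with |CQ| = 27.1, Q = (32.84, 2.623). ∠CQE = 46.5° gives QE at -134.8° from the x-axis; with |QE| = 12.6, E = (23.96, -6.317). Then |ZE| = |E − Z| = 4.104.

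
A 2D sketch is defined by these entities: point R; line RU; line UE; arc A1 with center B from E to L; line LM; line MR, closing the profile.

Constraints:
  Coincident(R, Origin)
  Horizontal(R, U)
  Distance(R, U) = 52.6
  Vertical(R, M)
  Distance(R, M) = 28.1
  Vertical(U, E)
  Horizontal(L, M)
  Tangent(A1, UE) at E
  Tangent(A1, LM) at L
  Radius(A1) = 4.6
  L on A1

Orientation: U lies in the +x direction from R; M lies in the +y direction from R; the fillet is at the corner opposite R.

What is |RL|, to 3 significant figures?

55.6

R is at the origin; RU is horizontal with |RU| = 52.6 and U on the +x side, so U = (52.6, 0.00). R and M share the same x with |RM| = 28.1 and M on the +y side, so M = (0.00, 28.1). The virtual corner opposite R is at (52.6, 28.1). The tangent condition forces BE to be normal to UE and the tangent condition forces BL to be normal to LM, with radius 4.6, so the center B sits 4.6 in from both sides at B = (48.0, 23.5). That places the tangent points at E = (52.6, 23.5) on UE and L = (48.0, 28.1) on LM. Then |RL| = |L − R| = 55.6.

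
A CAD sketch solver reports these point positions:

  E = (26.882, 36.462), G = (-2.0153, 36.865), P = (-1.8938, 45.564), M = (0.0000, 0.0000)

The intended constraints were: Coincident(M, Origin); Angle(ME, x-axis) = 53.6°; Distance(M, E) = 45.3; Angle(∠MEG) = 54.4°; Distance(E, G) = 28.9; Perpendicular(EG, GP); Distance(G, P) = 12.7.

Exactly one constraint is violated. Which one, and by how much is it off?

Distance(G, P) = 12.7 — off by 4.00.

M = (0.00, 0.00) ✓; ME at 53.60° ✓; |ME| = 45.30 ✓; ∠MEG = 54.40° ✓; |EG| = 28.90 ✓; ∠(EG, GP) = 90.00° ✓; |GP| = 8.700 ✗.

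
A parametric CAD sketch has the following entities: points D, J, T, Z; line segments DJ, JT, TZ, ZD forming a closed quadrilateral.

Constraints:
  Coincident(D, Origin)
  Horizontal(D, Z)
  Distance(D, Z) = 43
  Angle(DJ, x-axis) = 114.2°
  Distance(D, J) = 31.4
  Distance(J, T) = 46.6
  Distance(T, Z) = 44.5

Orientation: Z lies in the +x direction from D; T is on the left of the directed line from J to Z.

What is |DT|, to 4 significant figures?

53.27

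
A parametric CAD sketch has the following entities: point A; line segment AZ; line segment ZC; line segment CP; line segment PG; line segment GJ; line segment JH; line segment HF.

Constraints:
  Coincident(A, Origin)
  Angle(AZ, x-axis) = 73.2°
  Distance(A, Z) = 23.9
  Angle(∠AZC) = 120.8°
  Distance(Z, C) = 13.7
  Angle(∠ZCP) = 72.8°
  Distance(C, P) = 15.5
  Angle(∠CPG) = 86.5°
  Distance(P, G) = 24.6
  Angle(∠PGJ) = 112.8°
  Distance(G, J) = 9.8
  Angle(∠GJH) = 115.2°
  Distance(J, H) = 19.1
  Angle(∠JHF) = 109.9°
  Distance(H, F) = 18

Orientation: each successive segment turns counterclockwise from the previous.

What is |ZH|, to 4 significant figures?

12.74

∠PGJ = 112.8° gives GJ at 40.30° from the x-axis; with |GJ| = 9.8, J = (19.24, 14.84). ∠GJH = 115.2° gives JH at 105.1° from the x-axis; with |JH| = 19.1, H = (14.26, 33.28). Then |ZH| = |H − Z| = 12.74.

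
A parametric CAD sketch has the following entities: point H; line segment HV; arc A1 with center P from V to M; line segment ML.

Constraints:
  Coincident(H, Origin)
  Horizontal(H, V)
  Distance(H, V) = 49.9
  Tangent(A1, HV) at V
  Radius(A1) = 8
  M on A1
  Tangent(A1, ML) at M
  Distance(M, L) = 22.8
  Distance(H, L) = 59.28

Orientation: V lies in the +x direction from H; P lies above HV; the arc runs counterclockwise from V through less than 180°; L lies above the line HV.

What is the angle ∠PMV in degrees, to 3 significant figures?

35.2°

H is at the origin; H and V share the same y with |HV| = 49.9 and V on the +x side, so V = (49.9, 0.00). Since A1 is tangent to HV there, PV ⟂ HV, so P = V + (0, 8) = (49.9, 8.00). Since PM ⟂ ML (tangency), |PL| = √(8.0² + 22.8²) = 24.2 regardless of where M sits on A1. So L lies on both circle(H, 59.28) and circle(P, 24.2); the above-HV intersection is L = (49.8, 32.2). M is the foot of the tangent from L: M = (57.4, 10.7).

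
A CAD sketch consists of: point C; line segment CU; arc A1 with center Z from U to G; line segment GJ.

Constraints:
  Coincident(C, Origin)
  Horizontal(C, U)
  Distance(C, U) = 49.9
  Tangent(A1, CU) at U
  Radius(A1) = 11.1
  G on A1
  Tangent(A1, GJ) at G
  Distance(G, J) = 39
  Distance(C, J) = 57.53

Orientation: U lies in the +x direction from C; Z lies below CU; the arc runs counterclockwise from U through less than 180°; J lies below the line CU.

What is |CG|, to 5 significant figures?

40.035

Checks: |ZG| = 11.10 ✓; ∠(ZG, GJ) = 90.00° ✓; |GJ| = 39.00 ✓; |CJ| = 57.53 ✓.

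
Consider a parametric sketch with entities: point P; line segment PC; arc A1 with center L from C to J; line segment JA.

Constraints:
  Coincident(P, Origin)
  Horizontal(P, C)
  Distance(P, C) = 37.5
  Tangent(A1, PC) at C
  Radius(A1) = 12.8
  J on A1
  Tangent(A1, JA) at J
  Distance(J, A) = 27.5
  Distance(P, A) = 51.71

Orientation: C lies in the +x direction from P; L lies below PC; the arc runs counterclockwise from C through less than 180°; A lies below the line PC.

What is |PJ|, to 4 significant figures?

29.15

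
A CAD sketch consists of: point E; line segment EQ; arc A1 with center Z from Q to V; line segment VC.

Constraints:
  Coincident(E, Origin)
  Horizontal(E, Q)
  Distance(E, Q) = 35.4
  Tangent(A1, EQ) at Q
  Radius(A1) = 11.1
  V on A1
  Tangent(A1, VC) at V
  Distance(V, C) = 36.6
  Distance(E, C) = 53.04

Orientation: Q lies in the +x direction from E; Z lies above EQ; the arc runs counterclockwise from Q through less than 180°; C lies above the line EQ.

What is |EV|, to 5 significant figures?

47.807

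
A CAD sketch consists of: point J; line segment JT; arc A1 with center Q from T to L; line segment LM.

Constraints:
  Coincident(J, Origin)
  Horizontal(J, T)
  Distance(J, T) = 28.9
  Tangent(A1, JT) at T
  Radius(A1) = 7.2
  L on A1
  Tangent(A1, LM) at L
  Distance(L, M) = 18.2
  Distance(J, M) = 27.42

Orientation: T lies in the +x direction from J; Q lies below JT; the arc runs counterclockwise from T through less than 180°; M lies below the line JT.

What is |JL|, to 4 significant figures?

22.62

Checks: |QL| = 7.200 ✓; ∠(QL, LM) = 90.00° ✓; |LM| = 18.20 ✓; |JM| = 27.42 ✓.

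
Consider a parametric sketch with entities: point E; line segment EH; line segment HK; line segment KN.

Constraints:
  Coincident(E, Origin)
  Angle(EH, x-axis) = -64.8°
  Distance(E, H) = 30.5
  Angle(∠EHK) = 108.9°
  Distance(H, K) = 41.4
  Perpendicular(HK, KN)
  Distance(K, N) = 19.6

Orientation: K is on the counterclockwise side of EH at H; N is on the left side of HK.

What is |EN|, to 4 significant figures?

52.11

E is at the origin; EH runs at -64.8° with length 30.5, so H = 30.5·(cos -64.8°, sin -64.8°) = (12.99, -27.60). ∠EHK = 108.9°, so HK runs at -64.8° + (180° − 108.9°) = 6.300° from the x-axis; with |HK| = 41.4, K = H + 41.4·(cos 6.300°, sin 6.300°) = (54.14, -23.05). HK ⟂ KN; with |KN| = 19.6 on the left of HK, N = K + 19.6·(-0.1097, 0.9940) = (51.99, -3.573). Then |EN| = |N − E| = 52.11.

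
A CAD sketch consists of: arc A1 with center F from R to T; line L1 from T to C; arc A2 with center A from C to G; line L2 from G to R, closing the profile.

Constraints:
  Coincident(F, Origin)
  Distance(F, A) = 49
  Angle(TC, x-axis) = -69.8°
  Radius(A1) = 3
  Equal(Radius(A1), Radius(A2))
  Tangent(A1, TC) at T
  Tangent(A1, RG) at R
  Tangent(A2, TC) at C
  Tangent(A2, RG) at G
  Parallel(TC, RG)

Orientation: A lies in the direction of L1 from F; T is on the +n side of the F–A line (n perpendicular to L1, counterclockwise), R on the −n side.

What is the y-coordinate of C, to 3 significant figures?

-45.0

The slot axis is L1's direction at -69.8°, so u = (cos -69.8°, sin -69.8°) = (0.345, -0.938) and n = (−sin -69.8°, cos -69.8°) = (0.938, 0.345). F is at the origin and A lies 49.0 along u from F, so A = 49.0·u = (16.9, -46.0). Tangency of A1 to both parallel lines with radius 3.0 puts T and R at F ± 3.0·n: T = (2.82, 1.04), R = (-2.82, -1.04). Equal radii place C and G the same way about A: C = A + 3.0·n = (19.7, -45.0), G = A − 3.0·n = (14.1, -47.0). So C.y = -45.0.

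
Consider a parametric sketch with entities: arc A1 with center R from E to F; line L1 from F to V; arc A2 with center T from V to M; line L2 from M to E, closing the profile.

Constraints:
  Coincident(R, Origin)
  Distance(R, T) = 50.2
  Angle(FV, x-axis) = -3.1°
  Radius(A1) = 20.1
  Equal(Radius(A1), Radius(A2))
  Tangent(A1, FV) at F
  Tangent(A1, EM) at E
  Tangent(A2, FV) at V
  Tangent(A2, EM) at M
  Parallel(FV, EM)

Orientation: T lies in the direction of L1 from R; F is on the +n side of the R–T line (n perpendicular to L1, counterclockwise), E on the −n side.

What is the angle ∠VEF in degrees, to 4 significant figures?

51.31°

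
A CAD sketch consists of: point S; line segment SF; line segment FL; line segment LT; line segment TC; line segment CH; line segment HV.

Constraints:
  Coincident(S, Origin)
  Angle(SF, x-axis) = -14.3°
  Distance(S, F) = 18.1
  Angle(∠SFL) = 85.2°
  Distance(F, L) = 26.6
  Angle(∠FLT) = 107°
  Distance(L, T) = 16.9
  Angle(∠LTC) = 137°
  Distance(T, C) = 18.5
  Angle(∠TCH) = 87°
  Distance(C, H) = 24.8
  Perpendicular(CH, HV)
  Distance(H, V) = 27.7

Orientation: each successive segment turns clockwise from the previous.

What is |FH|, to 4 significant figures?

20.84

∠LTC = 137.0° gives TC at 134.9° from the x-axis; with |TC| = 18.5, C = (-21.11, -15.88). ∠TCH = 87.0° gives CH at 41.90° from the x-axis; with |CH| = 24.8, H = (-2.653, 0.6795). Then |FH| = |H − F| = 20.84.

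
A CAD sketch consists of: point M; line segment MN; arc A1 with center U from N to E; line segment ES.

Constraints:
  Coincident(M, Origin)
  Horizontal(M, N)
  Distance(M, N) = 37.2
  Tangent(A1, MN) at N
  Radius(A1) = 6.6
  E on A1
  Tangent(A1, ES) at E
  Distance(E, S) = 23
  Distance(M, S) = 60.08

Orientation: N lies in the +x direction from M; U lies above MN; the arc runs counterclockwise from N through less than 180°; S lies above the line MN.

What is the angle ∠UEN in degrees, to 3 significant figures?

63.4°

M is at the origin; MN is horizontal with |MN| = 37.2 and N on the +x side, so N = (37.2, 0.00). Tangency of A1 to MN means the radius UN is perpendicular to MN, so U = N + (0, 6.6) = (37.2, 6.60). Since UE ⟂ ES (tangency), |US| = √(6.6² + 23.0²) = 23.9 regardless of where E sits on A1. So S lies on both circle(M, 60.08) and circle(U, 23.9); the above-MN intersection is S = (56.3, 21.1). E is the foot of the tangent from S: E = (42.5, 2.64).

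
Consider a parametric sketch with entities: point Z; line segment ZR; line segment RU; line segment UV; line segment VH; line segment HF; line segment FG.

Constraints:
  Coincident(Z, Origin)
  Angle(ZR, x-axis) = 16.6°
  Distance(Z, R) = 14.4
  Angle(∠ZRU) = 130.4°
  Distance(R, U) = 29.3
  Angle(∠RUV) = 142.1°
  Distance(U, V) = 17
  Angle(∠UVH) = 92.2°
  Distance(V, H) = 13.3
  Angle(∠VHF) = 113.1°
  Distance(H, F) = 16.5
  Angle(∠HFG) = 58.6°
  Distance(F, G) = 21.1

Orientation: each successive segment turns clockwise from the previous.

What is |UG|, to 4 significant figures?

4.877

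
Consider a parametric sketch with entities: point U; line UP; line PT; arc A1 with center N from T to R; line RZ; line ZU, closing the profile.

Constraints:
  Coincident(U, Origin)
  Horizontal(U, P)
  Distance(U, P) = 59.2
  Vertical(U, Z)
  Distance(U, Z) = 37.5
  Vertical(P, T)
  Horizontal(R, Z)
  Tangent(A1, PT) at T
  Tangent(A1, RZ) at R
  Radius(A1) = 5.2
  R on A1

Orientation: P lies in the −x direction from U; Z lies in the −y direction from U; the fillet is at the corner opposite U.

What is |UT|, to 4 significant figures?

67.44

U is at the origin; U and P share the same y with |UP| = 59.2 and P on the −x side, so P = (-59.20, 0.000). UZ is vertical with |UZ| = 37.5 and Z on the −y side, so Z = (0.000, -37.50). The virtual corner opposite U is at (-59.20, -37.50). Since A1 is tangent to PT there, NT ⟂ PT and A1 meets RZ tangentially, so NR is at right angles to RZ, with radius 5.2, so the center N sits 5.2 in from both sides at N = (-54.00, -32.30). That places the tangent points at T = (-59.20, -32.30) on PT and R = (-54.00, -37.50) on RZ. Then |UT| = |T − U| = 67.44.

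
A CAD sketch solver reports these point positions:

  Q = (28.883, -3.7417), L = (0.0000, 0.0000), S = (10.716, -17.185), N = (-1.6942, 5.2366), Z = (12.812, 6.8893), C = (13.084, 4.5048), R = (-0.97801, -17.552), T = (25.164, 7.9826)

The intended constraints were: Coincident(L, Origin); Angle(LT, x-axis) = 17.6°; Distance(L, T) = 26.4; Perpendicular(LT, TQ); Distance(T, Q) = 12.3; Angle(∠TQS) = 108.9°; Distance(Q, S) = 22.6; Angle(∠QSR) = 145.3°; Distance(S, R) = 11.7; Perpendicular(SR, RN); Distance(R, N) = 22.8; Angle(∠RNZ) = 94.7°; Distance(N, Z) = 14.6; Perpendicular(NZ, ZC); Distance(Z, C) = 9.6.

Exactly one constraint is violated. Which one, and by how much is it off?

Distance(Z, C) = 9.6 — off by 7.20.

L = (0.00, 0.00) ✓; LT at 17.60° ✓; |LT| = 26.40 ✓; ∠(LT, TQ) = 90.00° ✓; |TQ| = 12.30 ✓; ∠TQS = 108.9° ✓; |QS| = 22.60 ✓; ∠QSR = 145.3° ✓; |SR| = 11.70 ✓; ∠(SR, RN) = 90.00° ✓; |RN| = 22.80 ✓; ∠RNZ = 94.70° ✓; |NZ| = 14.60 ✓; ∠(NZ, ZC) = 89.99° ✓; |ZC| = 2.400 ✗.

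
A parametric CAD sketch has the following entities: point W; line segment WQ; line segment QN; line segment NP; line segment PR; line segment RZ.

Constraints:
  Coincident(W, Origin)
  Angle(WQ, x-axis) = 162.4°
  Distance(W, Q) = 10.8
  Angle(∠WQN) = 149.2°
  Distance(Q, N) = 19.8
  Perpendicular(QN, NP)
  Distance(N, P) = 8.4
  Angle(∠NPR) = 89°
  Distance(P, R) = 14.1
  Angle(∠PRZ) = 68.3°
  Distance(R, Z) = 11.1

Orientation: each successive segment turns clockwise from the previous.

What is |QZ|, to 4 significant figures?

10.20

∠NPR = 89.0° gives PR at -49.40° from the x-axis; with |PR| = 14.1, R = (-7.983, 12.94). ∠PRZ = 68.3° gives RZ at -161.1° from the x-axis; with |RZ| = 11.1, Z = (-18.48, 9.348). Then |QZ| = |Z − Q| = 10.20.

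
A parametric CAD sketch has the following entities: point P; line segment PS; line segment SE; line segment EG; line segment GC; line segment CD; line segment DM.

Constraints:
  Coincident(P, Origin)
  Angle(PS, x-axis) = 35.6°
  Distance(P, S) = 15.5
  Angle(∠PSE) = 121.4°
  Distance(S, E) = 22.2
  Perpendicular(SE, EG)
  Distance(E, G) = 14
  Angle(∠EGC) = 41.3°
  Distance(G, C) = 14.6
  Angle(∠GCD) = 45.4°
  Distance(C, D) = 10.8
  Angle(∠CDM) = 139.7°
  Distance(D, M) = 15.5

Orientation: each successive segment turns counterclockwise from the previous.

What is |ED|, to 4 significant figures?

3.829

P is at the origin; PS runs at 35.6° with length 15.5, so S = (12.60, 9.023). ∠PSE = 121.4° gives SE at 94.20° from the x-axis; with |SE| = 22.2, E = (10.98, 31.16). SE is perpendicular to EG, so EG runs at -175.8°; with |EG| = 14.0, G = (-2.985, 30.14). ∠EGC = 41.3° gives GC at -37.10° from the x-axis; with |GC| = 14.6, C = (8.659, 21.33). ∠GCD = 45.4° gives CD at 97.50° from the x-axis; with |CD| = 10.8, D = (7.250, 32.04). Then |ED| = |D − E| = 3.829.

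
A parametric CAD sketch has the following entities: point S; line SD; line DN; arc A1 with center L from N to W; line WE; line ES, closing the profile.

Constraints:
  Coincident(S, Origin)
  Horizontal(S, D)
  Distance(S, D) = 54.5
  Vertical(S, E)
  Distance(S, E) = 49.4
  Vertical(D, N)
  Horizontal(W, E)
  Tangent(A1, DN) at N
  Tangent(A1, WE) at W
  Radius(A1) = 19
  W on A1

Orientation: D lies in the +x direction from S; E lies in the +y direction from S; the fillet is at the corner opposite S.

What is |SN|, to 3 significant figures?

62.4

S is at the origin; SD is horizontal with |SD| = 54.5 and D on the +x side, so D = (54.5, 0.00). SE is vertical with |SE| = 49.4 and E on the +y side, so E = (0.00, 49.4). The virtual corner opposite S is at (54.5, 49.4). Tangency of A1 to DN means the radius LN is perpendicular to DN and tangency of A1 to WE means the radius LW is perpendicular to WE, with radius 19.0, so the center L sits 19.0 in from both sides at L = (35.5, 30.4). That places the tangent points at N = (54.5, 30.4) on DN and W = (35.5, 49.4) on WE. Then |SN| = |N − S| = 62.4.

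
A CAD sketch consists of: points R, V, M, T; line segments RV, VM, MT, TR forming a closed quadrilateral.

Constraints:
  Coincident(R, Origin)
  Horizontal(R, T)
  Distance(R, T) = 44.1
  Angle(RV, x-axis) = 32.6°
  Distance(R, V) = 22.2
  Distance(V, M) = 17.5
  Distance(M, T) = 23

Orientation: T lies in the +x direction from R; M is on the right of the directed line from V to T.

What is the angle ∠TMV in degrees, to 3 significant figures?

86.6°

Checks: |VM| = 17.50 ✓; |MT| = 23.00 ✓.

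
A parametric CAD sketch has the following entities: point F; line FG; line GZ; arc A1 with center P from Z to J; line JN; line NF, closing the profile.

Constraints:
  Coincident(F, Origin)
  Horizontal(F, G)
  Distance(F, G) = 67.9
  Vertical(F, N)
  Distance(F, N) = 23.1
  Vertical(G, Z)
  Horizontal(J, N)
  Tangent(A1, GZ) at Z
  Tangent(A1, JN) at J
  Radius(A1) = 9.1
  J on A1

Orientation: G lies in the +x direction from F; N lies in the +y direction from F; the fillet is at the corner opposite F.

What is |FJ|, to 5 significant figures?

63.175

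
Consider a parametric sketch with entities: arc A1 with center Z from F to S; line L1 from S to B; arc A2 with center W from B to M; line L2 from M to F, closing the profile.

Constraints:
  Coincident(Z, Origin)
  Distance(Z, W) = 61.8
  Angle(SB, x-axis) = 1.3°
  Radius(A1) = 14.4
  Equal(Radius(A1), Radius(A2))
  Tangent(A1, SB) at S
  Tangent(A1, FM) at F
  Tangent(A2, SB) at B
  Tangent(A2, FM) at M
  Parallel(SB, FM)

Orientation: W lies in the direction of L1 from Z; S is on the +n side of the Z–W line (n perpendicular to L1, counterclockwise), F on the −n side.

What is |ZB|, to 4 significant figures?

63.46

The slot axis is L1's direction at 1.3°, so u = (cos 1.3°, sin 1.3°) = (0.9997, 0.02269) and n = (−sin 1.3°, cos 1.3°) = (-0.02269, 0.9997). Z is at the origin and W lies 61.8 along u from Z, so W = 61.8·u = (61.78, 1.402). Tangency of A1 to both parallel lines with radius 14.4 puts S and F at Z ± 14.4·n: S = (-0.3267, 14.40), F = (0.3267, -14.40). Equal radii place B and M the same way about W: B = W + 14.4·n = (61.46, 15.80), M = W − 14.4·n = (62.11, -12.99). Then |ZB| = |B − Z| = 63.46.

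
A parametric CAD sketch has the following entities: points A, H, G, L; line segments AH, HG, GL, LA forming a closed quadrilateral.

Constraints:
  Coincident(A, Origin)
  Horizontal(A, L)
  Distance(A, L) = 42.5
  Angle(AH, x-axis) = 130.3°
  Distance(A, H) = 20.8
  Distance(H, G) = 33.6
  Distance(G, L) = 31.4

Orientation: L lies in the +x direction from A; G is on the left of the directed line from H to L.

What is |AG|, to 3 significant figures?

29.2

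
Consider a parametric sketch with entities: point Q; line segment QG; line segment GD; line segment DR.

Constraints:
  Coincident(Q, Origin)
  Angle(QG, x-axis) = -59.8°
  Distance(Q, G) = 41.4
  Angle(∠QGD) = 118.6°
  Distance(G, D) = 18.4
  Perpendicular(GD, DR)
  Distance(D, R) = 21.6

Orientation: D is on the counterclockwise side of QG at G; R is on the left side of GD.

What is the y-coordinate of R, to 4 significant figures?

-13.68

Q is at the origin; QG runs at -59.8° with length 41.4, so G = 41.4·(cos -59.8°, sin -59.8°) = (20.83, -35.78). ∠QGD = 118.6°, so GD runs at -59.8° + (180° − 118.6°) = 1.600° from the x-axis; with |GD| = 18.4, D = G + 18.4·(cos 1.600°, sin 1.600°) = (39.22, -35.27). GD is perpendicular to DR; with |DR| = 21.6 on the left of GD, R = D + 21.6·(-0.02792, 0.9996) = (38.61, -13.68). So R.y = -13.68.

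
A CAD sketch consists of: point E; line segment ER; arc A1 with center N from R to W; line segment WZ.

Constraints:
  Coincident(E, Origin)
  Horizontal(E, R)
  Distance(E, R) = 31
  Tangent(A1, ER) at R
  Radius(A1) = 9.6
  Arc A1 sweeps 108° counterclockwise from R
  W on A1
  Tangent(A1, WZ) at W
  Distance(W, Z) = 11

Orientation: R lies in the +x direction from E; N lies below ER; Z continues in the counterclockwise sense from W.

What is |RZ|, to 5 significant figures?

23.731

E is at the origin; E and R share the same y with |ER| = 31.0 and R on the +x side, so R = (31.000, 0.0000). Since A1 is tangent to ER there, NR ⟂ ER, so N = R + (0, -9.6) = (31.000, -9.6000). On A1, R sits at bearing 90° from N; a 108° counterclockwise sweep puts W at bearing 198°, so W = N + 9.6·(cos 198°, sin 198°) = (21.870, -12.567). Tangency of A1 to WZ means the radius NW is perpendicular to WZ, so WZ runs along (−sin 198°, cos 198°); with |WZ| = 11.0, Z = (25.269, -23.028). Then |RZ| = |Z − R| = 23.731.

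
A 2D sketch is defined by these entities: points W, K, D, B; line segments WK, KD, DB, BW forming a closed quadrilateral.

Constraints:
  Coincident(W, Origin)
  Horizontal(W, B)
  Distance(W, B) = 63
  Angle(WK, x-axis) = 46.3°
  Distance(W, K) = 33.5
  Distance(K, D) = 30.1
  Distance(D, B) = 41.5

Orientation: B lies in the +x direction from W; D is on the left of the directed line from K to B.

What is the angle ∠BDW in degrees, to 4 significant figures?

70.84°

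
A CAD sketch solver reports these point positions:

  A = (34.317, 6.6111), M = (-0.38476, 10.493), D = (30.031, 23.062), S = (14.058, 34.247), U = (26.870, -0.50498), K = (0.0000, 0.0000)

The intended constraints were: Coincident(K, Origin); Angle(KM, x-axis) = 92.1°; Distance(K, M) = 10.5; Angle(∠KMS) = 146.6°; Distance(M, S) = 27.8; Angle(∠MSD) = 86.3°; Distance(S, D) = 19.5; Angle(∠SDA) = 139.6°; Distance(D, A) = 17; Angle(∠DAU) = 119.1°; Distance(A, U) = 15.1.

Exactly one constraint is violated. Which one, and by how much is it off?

Distance(A, U) = 15.1 — off by 4.80.

K = (0.00, 0.00) ✓; KM at 92.10° ✓; |KM| = 10.50 ✓; ∠KMS = 146.6° ✓; |MS| = 27.80 ✓; ∠MSD = 86.30° ✓; |SD| = 19.50 ✓; ∠SDA = 139.6° ✓; |DA| = 17.00 ✓; ∠DAU = 119.1° ✓; |AU| = 10.30 ✗.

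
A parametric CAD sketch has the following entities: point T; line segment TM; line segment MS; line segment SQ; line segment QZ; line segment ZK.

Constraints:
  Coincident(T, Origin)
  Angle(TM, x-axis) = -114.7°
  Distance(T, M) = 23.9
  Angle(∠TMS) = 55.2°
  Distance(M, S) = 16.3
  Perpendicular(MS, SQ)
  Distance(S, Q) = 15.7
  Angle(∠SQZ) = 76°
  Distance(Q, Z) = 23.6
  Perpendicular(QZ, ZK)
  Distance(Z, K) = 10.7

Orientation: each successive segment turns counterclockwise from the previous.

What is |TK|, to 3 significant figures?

26.7

T is at the origin; TM runs at -114.7° with length 23.9, so M = (-9.99, -21.7). ∠TMS = 55.2° gives MS at 10.1° from the x-axis; with |MS| = 16.3, S = (6.06, -18.9). MS is perpendicular to SQ, so SQ runs at 100°; with |SQ| = 15.7, Q = (3.31, -3.40). ∠SQZ = 76.0° gives QZ at -156° from the x-axis; with |QZ| = 23.6, Z = (-18.2, -13.0). QZ is perpendicular to ZK, so ZK runs at -65.9°; with |ZK| = 10.7, K = (-13.9, -22.8). Then |TK| = |K − T| = 26.7.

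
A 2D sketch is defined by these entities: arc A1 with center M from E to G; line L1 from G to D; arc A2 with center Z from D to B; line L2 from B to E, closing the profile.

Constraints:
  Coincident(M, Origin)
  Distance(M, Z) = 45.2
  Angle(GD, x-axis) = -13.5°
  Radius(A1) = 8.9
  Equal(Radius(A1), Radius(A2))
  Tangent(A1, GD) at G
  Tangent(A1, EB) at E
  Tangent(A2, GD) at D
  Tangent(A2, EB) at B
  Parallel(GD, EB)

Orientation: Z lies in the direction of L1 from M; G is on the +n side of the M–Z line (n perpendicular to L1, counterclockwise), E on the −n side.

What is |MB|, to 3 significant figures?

46.1

The slot axis is L1's direction at -13.5°, so u = (cos -13.5°, sin -13.5°) = (0.972, -0.233) and n = (−sin -13.5°, cos -13.5°) = (0.233, 0.972). M is at the origin and Z lies 45.2 along u from M, so Z = 45.2·u = (44.0, -10.6). Tangency of A1 to both parallel lines with radius 8.9 puts G and E at M ± 8.9·n: G = (2.08, 8.65), E = (-2.08, -8.65). Equal radii place D and B the same way about Z: D = Z + 8.9·n = (46.0, -1.90), B = Z − 8.9·n = (41.9, -19.2). Then |MB| = |B − M| = 46.1.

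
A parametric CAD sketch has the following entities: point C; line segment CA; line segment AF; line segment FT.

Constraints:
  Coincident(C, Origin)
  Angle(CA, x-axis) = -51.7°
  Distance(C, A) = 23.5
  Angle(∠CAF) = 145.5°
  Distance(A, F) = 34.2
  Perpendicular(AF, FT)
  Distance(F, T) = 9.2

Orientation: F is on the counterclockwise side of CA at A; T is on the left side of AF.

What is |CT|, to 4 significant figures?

53.72

C is at the origin; CA runs at -51.7° with length 23.5, so A = 23.5·(cos -51.7°, sin -51.7°) = (14.56, -18.44). ∠CAF = 145.5°, so AF runs at -51.7° + (180° − 145.5°) = -17.20° from the x-axis; with |AF| = 34.2, F = A + 34.2·(cos -17.20°, sin -17.20°) = (47.24, -28.56). AF is perpendicular to FT; with |FT| = 9.2 on the left of AF, T = F + 9.2·(0.2957, 0.9553) = (49.96, -19.77). Then |CT| = |T − C| = 53.72.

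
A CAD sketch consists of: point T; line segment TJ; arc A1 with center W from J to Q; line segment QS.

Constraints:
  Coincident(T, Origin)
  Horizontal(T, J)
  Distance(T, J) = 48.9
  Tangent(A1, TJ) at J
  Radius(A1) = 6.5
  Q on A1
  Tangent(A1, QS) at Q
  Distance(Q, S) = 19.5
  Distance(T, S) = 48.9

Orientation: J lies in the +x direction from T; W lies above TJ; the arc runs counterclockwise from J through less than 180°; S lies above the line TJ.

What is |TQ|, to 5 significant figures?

54.967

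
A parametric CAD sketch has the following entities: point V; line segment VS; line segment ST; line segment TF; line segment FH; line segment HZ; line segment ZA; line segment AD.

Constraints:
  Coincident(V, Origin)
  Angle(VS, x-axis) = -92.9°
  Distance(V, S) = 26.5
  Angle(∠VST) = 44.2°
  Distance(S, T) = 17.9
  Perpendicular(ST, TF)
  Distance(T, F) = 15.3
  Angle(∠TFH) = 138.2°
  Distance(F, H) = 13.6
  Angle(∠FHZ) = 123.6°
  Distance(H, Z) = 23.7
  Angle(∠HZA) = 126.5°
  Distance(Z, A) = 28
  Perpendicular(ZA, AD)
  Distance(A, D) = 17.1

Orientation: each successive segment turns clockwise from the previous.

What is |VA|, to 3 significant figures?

51.4

∠FHZ = 123.6° gives HZ at -56.9° from the x-axis; with |HZ| = 23.7, Z = (24.9, -22.9). ∠HZA = 126.5° gives ZA at -110° from the x-axis; with |ZA| = 28.0, A = (15.1, -49.1). Then |VA| = |A − V| = 51.4.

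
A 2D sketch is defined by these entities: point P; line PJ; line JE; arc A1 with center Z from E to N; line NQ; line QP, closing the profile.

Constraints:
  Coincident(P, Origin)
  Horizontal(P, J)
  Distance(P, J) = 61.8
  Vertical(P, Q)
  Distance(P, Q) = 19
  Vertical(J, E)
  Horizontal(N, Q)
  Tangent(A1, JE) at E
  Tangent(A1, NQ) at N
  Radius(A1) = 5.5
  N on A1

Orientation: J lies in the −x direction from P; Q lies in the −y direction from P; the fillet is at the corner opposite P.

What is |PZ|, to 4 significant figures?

57.90

PQ is vertical with |PQ| = 19.0 and Q on the −y side, so Q = (0.000, -19.00). The virtual corner opposite P is at (-61.80, -19.00). The tangent condition forces ZE to be normal to JE and the tangent condition forces ZN to be normal to NQ, with radius 5.5, so the center Z sits 5.5 in from both sides at Z = (-56.30, -13.50). Then |PZ| = |Z − P| = 57.90.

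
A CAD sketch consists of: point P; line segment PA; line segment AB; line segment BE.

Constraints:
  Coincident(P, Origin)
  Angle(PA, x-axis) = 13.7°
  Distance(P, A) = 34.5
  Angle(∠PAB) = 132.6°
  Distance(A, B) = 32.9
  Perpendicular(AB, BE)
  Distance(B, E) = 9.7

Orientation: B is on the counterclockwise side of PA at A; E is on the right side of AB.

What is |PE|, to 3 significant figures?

66.3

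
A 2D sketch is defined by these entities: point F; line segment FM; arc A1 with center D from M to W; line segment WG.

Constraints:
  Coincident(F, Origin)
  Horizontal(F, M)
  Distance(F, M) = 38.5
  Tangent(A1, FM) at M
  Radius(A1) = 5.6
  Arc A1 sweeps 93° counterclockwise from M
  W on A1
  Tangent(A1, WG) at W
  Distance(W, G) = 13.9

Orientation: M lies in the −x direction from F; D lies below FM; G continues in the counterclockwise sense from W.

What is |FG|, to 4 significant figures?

47.66

F is at the origin; F and M share the same y with |FM| = 38.5 and M on the −x side, so M = (-38.50, 0.000). Since A1 is tangent to FM there, DM ⟂ FM, so D = M + (0, -5.6) = (-38.50, -5.600). On A1, M sits at bearing 90° from D; a 93° counterclockwise sweep puts W at bearing 183°, so W = D + 5.6·(cos 183°, sin 183°) = (-44.09, -5.893). Since A1 is tangent to WG there, DW ⟂ WG, so WG runs along (−sin 183°, cos 183°); with |WG| = 13.9, G = (-43.36, -19.77). Then |FG| = |G − F| = 47.66.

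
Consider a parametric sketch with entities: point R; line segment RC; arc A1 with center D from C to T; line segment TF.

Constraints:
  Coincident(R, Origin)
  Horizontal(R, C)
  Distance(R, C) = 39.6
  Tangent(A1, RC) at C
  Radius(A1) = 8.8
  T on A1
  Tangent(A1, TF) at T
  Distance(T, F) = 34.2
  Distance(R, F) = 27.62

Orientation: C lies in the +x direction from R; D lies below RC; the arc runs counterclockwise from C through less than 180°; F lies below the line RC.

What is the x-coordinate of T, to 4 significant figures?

33.50

Checks: ∠(DC, CR) = 90.00° ✓; |DT| = 8.800 ✓; ∠(DT, TF) = 90.00° ✓; |TF| = 34.20 ✓; |RF| = 27.62 ✓.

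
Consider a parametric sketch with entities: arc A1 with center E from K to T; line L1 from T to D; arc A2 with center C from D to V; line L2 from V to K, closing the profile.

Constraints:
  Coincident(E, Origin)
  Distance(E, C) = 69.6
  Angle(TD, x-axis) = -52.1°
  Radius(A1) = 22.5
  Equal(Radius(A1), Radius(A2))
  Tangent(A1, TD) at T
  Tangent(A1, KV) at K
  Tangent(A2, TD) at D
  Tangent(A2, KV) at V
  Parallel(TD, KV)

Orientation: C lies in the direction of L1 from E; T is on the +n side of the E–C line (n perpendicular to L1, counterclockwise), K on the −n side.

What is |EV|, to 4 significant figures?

73.15

The slot axis is L1's direction at -52.1°, so u = (cos -52.1°, sin -52.1°) = (0.6143, -0.7891) and n = (−sin -52.1°, cos -52.1°) = (0.7891, 0.6143). E is at the origin and C lies 69.6 along u from E, so C = 69.6·u = (42.75, -54.92). Tangency of A1 to both parallel lines with radius 22.5 puts T and K at E ± 22.5·n: T = (17.75, 13.82), K = (-17.75, -13.82). Equal radii place D and V the same way about C: D = C + 22.5·n = (60.51, -41.10), V = C − 22.5·n = (25.00, -68.74). Then |EV| = |V − E| = 73.15.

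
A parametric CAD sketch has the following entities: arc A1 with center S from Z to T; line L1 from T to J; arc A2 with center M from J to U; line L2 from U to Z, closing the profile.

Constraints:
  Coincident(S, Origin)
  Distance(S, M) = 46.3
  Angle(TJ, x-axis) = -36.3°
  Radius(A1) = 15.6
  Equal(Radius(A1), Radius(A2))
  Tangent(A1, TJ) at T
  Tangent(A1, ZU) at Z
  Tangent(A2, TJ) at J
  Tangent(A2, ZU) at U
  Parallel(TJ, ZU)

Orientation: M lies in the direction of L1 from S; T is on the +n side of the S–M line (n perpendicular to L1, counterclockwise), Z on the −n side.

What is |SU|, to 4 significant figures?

48.86

The slot axis is L1's direction at -36.3°, so u = (cos -36.3°, sin -36.3°) = (0.8059, -0.5920) and n = (−sin -36.3°, cos -36.3°) = (0.5920, 0.8059). S is at the origin and M lies 46.3 along u from S, so M = 46.3·u = (37.31, -27.41). Tangency of A1 to both parallel lines with radius 15.6 puts T and Z at S ± 15.6·n: T = (9.235, 12.57), Z = (-9.235, -12.57). Equal radii place J and U the same way about M: J = M + 15.6·n = (46.55, -14.84), U = M − 15.6·n = (28.08, -39.98). Then |SU| = |U − S| = 48.86.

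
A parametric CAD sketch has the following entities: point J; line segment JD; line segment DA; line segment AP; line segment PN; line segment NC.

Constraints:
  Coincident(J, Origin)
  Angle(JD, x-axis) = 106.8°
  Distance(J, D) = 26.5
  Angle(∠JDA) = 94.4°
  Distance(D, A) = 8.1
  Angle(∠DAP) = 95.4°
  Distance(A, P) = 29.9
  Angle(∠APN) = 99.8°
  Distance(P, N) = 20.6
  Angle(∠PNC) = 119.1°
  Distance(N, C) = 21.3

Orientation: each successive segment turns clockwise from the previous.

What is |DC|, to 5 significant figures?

31.071

J is at the origin; JD runs at 106.8° with length 26.5, so D = (-7.6593, 25.369). ∠JDA = 94.4° gives DA at 21.200° from the x-axis; with |DA| = 8.1, A = (-0.10752, 28.298). ∠DAP = 95.4° gives AP at -63.400° from the x-axis; with |AP| = 29.9, P = (13.280, 1.5629). ∠APN = 99.8° gives PN at -143.60° from the x-axis; with |PN| = 20.6, N = (-3.3003, -10.662). ∠PNC = 119.1° gives NC at 155.50° from the x-axis; with |NC| = 21.3, C = (-22.683, -1.8285). Then |DC| = |C − D| = 31.071.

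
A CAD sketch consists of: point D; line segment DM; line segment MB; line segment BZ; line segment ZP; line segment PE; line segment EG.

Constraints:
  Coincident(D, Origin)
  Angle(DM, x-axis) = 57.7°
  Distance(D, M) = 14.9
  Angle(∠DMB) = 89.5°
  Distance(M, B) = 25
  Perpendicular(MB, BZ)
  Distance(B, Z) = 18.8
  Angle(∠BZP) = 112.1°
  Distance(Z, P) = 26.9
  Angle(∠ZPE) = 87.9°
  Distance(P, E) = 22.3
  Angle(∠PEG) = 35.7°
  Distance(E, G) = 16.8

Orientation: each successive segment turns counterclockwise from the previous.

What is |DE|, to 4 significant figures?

10.35

D is at the origin; DM runs at 57.7° with length 14.9, so M = (7.962, 12.59). ∠DMB = 89.5° gives MB at 148.2° from the x-axis; with |MB| = 25.0, B = (-13.29, 25.77). MB is perpendicular to BZ, so BZ runs at -121.8°; with |BZ| = 18.8, Z = (-23.19, 9.790). ∠BZP = 112.1° gives ZP at -53.90° from the x-axis; with |ZP| = 26.9, P = (-7.343, -11.94). ∠ZPE = 87.9° gives PE at 38.20° from the x-axis; with |PE| = 22.3, E = (10.18, 1.846). Then |DE| = |E − D| = 10.35.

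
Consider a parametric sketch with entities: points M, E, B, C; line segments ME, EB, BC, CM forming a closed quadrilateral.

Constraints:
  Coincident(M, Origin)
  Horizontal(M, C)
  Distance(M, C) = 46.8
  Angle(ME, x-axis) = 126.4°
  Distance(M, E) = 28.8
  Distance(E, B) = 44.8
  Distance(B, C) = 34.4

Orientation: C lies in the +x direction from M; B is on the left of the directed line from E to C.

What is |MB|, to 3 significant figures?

39.5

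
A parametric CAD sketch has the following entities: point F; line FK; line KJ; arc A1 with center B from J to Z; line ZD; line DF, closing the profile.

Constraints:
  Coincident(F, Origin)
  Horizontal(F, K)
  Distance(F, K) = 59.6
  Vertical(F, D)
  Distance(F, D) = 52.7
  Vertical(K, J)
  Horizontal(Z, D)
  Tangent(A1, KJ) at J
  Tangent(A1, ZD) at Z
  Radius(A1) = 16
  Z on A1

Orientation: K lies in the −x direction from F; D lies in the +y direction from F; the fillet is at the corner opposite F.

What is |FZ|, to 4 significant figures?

68.40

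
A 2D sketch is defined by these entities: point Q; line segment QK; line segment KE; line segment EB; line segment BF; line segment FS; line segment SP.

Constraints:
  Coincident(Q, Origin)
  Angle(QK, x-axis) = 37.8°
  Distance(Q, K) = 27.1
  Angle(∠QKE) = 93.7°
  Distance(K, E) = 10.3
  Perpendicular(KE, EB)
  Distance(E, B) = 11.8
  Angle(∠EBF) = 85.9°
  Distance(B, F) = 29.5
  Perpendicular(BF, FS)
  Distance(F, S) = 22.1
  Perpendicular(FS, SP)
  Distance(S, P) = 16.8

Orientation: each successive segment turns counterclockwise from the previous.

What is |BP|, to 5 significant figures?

25.489

BF is perpendicular to FS, so FS runs at 38.200°; with |FS| = 22.1, S = (41.478, 9.0073). The perpendicularity gives SP at right angles to FS, so SP runs at 128.20°; with |SP| = 16.8, P = (31.089, 22.210). Then |BP| = |P − B| = 25.489.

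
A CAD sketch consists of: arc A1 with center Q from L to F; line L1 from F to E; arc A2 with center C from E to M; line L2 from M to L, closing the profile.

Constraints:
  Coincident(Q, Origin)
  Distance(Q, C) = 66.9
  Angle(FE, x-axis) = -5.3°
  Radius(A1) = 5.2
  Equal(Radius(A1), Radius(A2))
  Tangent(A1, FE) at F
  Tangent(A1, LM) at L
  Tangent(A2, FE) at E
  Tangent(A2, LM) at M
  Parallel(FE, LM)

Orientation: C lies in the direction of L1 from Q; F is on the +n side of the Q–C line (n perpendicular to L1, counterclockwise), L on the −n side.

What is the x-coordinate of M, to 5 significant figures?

66.134

The slot axis is L1's direction at -5.3°, so u = (cos -5.3°, sin -5.3°) = (0.99572, -0.092371) and n = (−sin -5.3°, cos -5.3°) = (0.092371, 0.99572). Q is at the origin and C lies 66.9 along u from Q, so C = 66.9·u = (66.614, -6.1796). Tangency of A1 to both parallel lines with radius 5.2 puts F and L at Q ± 5.2·n: F = (0.48033, 5.1778), L = (-0.48033, -5.1778). Equal radii place E and M the same way about C: E = C + 5.2·n = (67.094, -1.0018), M = C − 5.2·n = (66.134, -11.357). So M.x = 66.134.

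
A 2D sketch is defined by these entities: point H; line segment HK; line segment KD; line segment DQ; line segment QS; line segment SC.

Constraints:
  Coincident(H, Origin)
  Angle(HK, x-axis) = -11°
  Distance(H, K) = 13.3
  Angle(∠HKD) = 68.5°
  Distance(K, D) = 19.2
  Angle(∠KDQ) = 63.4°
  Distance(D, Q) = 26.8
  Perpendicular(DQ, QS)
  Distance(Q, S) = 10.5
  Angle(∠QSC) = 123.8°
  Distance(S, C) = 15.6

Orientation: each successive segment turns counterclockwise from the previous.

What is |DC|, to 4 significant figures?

23.65

H is at the origin; HK runs at -11.0° with length 13.3, so K = (13.06, -2.538). ∠HKD = 68.5° gives KD at 100.5° from the x-axis; with |KD| = 19.2, D = (9.557, 16.34). ∠KDQ = 63.4° gives DQ at -142.9° from the x-axis; with |DQ| = 26.8, Q = (-11.82, 0.1748). DQ ⟂ QS, so QS runs at -52.90°; with |QS| = 10.5, S = (-5.485, -8.200). ∠QSC = 123.8° gives SC at 3.300° from the x-axis; with |SC| = 15.6, C = (10.09, -7.302). Then |DC| = |C − D| = 23.65.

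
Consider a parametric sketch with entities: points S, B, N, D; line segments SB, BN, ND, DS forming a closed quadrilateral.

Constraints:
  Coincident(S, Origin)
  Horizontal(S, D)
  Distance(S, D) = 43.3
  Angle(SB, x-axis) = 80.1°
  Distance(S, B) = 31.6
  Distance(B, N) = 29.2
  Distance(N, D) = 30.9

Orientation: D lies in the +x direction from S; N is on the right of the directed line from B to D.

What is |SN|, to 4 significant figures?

12.84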